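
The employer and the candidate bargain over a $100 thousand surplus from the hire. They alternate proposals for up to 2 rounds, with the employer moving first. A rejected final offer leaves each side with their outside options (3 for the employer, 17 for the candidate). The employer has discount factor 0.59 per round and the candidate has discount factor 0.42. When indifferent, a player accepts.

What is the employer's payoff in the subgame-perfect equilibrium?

59.26

Solve by backward induction from round 2.
Round 2 (the candidate proposes): the employer gets 3 if talks fail, so the candidate offers 3 and keeps 97.
Round 1 (the employer proposes): the candidate can get 97 next round, worth 0.42 × 97 = 40.74 now; the employer offers that and keeps 59.26.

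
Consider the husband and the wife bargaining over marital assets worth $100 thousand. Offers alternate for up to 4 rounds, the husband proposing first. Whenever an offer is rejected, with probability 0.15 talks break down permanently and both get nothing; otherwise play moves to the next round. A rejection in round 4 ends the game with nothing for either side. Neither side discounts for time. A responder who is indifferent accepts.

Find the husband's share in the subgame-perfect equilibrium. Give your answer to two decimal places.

Round 4 (the wife proposes): the husband will accept anything ≥ 0, so the wife offers 0 and keeps 100.
Round 3 (the husband proposes): rejecting gives the wife an expected 0.85 × 100 = 85; the husband offers that and keeps 15.
Round 2 (the wife proposes): rejecting gives the husband an expected 0.85 × 15 = 12.75, so the wife offers 12.75, keeping 87.25.
Round 1 (the husband proposes): rejecting gives the wife an expected 0.85 × 87.25 = 74.1625, so the husband offers 74.1625, keeping 25.8375.

25.84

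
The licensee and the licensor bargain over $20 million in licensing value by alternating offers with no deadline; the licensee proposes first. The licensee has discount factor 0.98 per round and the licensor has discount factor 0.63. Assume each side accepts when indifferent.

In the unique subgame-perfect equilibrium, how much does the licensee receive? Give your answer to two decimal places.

19.34

In a stationary SPE each proposer offers the other exactly their discounted continuation value.
If the licensee keeps x when proposing and the licensor keeps y when proposing, then x = 20 − 0.63y and y = 20 − 0.98x.
Solving: x = 20(1 − 0.63) / (1 − 0.98·0.63) = 7.4 / 0.3826 ≈ 19.3413.
The licensor gets 20 − 19.3413 ≈ 0.6587.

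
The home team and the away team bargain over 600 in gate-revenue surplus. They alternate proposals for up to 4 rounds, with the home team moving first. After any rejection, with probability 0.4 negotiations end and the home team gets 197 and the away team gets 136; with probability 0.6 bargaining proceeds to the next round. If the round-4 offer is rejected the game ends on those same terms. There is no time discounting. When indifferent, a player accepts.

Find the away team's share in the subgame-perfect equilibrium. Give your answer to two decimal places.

257.75

Round 4 (the away team proposes): the home team gets 197 if talks fail, so the away team offers 197 and keeps 403.
Round 3 (the home team proposes): rejecting gives the away team an expected 0.6 × 403 + 0.4 × 136 = 296.2, so the home team offers 296.2, keeping 303.8.
Round 2 (the away team proposes): rejecting gives the home team an expected 0.6 × 303.8 + 0.4 × 197 = 261.08. The away team offers 261.08 and keeps 600 − 261.08 = 338.92.
Round 1 (the home team proposes): rejecting gives the away team an expected 0.6 × 338.92 + 0.4 × 136 = 257.752; the home team offers that and keeps 342.248.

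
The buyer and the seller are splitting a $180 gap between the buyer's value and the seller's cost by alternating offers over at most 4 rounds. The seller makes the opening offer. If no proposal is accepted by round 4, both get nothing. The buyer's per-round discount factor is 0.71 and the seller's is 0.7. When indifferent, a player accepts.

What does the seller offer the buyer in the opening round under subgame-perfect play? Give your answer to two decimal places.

101.86

Work backward from the last round.
Round 4 (the buyer proposes): the seller will accept anything ≥ 0, so the buyer offers 0 and keeps 180.
Round 3 (the seller proposes): the buyer can get 180 next round, worth 0.71 × 180 = 127.8 now, so the seller offers 127.8, keeping 52.2.
Round 2 (the buyer proposes): the seller can get 52.2 next round, worth 0.7 × 52.2 = 36.54 now. The buyer offers 36.54 and keeps 180 − 36.54 = 143.46.
Round 1 (the seller proposes): the buyer can get 143.46 next round, worth 0.71 × 143.46 = 101.8566 now. The seller offers 101.8566 and keeps 180 − 101.8566 = 78.1434.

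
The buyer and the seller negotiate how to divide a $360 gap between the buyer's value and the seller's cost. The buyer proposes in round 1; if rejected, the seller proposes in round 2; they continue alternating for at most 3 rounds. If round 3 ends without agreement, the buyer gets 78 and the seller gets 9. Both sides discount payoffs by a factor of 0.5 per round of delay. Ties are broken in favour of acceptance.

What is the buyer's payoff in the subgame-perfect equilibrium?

267.75

Round 3 (the buyer proposes): the seller gets 9 if talks fail, so the buyer offers 9 and keeps 351.
Round 2 (the seller proposes): the buyer can get 351 next round, worth 0.5 × 351 = 175.5 now. The seller offers 175.5 and keeps 360 − 175.5 = 184.5.
Round 1 (the buyer proposes): the seller can get 184.5 next round, worth 0.5 × 184.5 = 92.25 now, so the buyer offers 92.25, keeping 267.75.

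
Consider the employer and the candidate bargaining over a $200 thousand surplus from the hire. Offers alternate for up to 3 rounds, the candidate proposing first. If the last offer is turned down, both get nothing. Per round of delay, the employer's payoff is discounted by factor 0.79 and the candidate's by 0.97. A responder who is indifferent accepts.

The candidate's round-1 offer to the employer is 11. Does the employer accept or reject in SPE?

Round 3 (the candidate proposes): rejection yields 0 for the employer; the candidate offers 0 and keeps 200.
Round 2 (the employer proposes): the candidate can get 200 next round, worth 0.97 × 200 = 194 now; the employer offers that and keeps 6.
So by rejecting in round 1, the employer gets 6 next round, worth 0.79 × 6 = 4.74 now.
Offer 11 ≥ 4.74, so the employer accepts.

Accept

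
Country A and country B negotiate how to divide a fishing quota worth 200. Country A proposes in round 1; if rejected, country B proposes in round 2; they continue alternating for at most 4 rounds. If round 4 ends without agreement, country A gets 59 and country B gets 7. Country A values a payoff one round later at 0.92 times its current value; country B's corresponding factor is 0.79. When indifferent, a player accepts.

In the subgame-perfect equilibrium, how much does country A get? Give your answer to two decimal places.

Round 4 (country B proposes): country A gets 59 if talks fail, so country B offers 59 and keeps 141.
Round 3 (country A proposes): country B can get 141 next round, worth 0.79 × 141 = 111.39 now, so country A offers 111.39, keeping 88.61.
Round 2 (country B proposes): country A can get 88.61 next round, worth 0.92 × 88.61 = 81.5212 now; country B offers that and keeps 118.4788.
Round 1 (country A proposes): country B can get 118.4788 next round, worth 0.79 × 118.4788 = 93.598252 now, so country A offers 93.598252, keeping 106.401748.

106.40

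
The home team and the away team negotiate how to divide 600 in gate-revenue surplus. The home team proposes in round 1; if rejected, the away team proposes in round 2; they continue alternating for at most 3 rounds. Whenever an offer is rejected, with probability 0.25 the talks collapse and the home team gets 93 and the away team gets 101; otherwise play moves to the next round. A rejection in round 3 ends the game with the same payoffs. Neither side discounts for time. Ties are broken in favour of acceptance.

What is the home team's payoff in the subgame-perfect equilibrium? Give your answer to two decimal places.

Round 3 (the home team proposes): the away team gets 101 if talks fail, so the home team offers 101 and keeps 499.
Round 2 (the away team proposes): rejecting gives the home team an expected 0.75 × 499 + 0.25 × 93 = 397.5, so the away team offers 397.5, keeping 202.5.
Round 1 (the home team proposes): rejecting gives the away team an expected 0.75 × 202.5 + 0.25 × 101 = 177.125, so the home team offers 177.125, keeping 422.875.

422.88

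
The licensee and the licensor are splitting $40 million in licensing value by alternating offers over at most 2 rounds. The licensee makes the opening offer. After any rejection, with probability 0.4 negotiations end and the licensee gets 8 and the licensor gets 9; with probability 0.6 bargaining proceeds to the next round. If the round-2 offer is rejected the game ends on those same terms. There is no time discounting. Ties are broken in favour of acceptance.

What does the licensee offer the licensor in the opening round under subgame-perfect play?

22.8

Round 2 (the licensor proposes): the licensee gets 8 if talks fail, so the licensor offers 8 and keeps 32.
Round 1 (the licensee proposes): rejecting gives the licensor an expected 0.6 × 32 + 0.4 × 9 = 22.8, so the licensee offers 22.8, keeping 17.2.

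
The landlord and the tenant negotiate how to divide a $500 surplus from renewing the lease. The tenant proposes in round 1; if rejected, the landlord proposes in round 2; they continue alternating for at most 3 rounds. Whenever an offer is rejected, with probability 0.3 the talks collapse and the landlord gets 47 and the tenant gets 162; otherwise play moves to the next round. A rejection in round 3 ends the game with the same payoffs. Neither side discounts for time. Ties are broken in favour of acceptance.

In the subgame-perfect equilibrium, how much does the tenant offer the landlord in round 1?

108.11

Round 3 (the tenant proposes): the landlord gets 47 if talks fail, so the tenant offers 47 and keeps 453.
Round 2 (the landlord proposes): rejecting gives the tenant an expected 0.7 × 453 + 0.3 × 162 = 365.7. The landlord offers 365.7 and keeps 500 − 365.7 = 134.3.
Round 1 (the tenant proposes): rejecting gives the landlord an expected 0.7 × 134.3 + 0.3 × 47 = 108.11. The tenant offers 108.11 and keeps 500 − 108.11 = 391.89.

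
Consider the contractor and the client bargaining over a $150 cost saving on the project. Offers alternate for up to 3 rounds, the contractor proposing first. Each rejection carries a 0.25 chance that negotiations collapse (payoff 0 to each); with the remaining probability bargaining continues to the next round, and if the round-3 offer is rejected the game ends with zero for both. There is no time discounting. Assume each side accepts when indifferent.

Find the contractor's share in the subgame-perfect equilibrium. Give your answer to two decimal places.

121.88

By backward induction:
Round 3 (the contractor proposes): the client will accept anything ≥ 0, so the contractor offers 0 and keeps 150.
Round 2 (the client proposes): rejecting gives the contractor an expected 0.75 × 150 = 112.5; the client offers that and keeps 37.5.
Round 1 (the contractor proposes): rejecting gives the client an expected 0.75 × 37.5 = 28.125. The contractor offers 28.125 and keeps 150 − 28.125 = 121.875.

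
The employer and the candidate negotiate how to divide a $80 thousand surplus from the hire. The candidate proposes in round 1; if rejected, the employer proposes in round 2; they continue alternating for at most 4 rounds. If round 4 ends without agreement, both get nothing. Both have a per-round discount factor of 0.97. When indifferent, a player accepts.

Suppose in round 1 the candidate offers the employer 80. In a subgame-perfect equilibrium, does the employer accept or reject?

Accept

Round 4 (the employer proposes): the candidate will accept anything ≥ 0, so the employer offers 0 and keeps 80.
Round 3 (the candidate proposes): the employer can get 80 next round, worth 0.97 × 80 = 77.6 now. The candidate offers 77.6 and keeps 80 − 77.6 = 2.4.
Round 2 (the employer proposes): the candidate can get 2.4 next round, worth 0.97 × 2.4 = 2.328 now. The employer offers 2.328 and keeps 80 − 2.328 = 77.672.
So by rejecting in round 1, the employer gets 77.672 next round, worth 0.97 × 77.672 = 75.34184 now.
Offer 80 ≥ 75.34184, so the employer accepts.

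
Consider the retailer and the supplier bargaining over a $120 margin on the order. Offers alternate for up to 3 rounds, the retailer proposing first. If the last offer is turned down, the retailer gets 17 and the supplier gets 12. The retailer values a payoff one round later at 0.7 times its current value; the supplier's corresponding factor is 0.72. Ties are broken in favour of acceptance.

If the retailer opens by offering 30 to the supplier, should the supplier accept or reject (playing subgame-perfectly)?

Work out the supplier's continuation value if the offer is rejected.
Round 3 (the retailer proposes): the supplier gets 12 if talks fail, so the retailer offers 12 and keeps 108.
Round 2 (the supplier proposes): the retailer can get 108 next round, worth 0.7 × 108 = 75.6 now. The supplier offers 75.6 and keeps 120 − 75.6 = 44.4.
So by rejecting in round 1, the supplier gets 44.4 next round, worth 0.72 × 44.4 = 31.968 now.
Offer 30 < 31.968, so the supplier rejects.

Reject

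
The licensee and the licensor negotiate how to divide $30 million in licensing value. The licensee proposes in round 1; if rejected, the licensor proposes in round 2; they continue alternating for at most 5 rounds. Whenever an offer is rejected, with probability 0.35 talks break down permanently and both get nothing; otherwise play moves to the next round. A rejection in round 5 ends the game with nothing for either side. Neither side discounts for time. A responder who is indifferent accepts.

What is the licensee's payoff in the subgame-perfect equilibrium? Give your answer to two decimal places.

20.29

Round 5 (the licensee proposes): the licensor will accept anything ≥ 0, so the licensee offers 0 and keeps 30.
Round 4 (the licensor proposes): rejecting gives the licensee an expected 0.65 × 30 = 19.5, so the licensor offers 19.5, keeping 10.5.
Round 3 (the licensee proposes): rejecting gives the licensor an expected 0.65 × 10.5 = 6.825. The licensee offers 6.825 and keeps 30 − 6.825 = 23.175.
Round 2 (the licensor proposes): rejecting gives the licensee an expected 0.65 × 23.175 = 15.06375; the licensor offers that and keeps 14.93625.
Round 1 (the licensee proposes): rejecting gives the licensor an expected 0.65 × 14.93625 = 9.7085625. The licensee offers 9.7085625 and keeps 30 − 9.7085625 = 20.2914375.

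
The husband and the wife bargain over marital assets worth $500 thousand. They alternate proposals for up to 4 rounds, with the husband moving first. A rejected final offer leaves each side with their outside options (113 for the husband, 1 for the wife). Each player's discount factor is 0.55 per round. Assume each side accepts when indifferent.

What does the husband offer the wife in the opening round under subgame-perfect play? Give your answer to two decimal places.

188.14

Work backward from the last round.
Round 4 (the wife proposes): the husband gets 113 if talks fail, so the wife offers 113 and keeps 387.
Round 3 (the husband proposes): the wife can get 387 next round, worth 0.55 × 387 = 212.85 now; the husband offers that and keeps 287.15.
Round 2 (the wife proposes): the husband can get 287.15 next round, worth 0.55 × 287.15 = 157.9325 now; the wife offers that and keeps 342.0675.
Round 1 (the husband proposes): the wife can get 342.0675 next round, worth 0.55 × 342.0675 = 188.137125 now; the husband offers that and keeps 311.862875.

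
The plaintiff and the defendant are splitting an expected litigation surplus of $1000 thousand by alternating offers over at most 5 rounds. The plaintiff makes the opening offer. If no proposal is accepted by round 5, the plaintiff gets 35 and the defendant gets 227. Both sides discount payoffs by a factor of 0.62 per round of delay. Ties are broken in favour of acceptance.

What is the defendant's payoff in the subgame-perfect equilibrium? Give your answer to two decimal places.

359.71

Solve by backward induction from round 5.
Round 5 (the plaintiff proposes): the defendant gets 227 if talks fail, so the plaintiff offers 227 and keeps 773.
Round 4 (the defendant proposes): the plaintiff can get 773 next round, worth 0.62 × 773 = 479.26 now; the defendant offers that and keeps 520.74.
Round 3 (the plaintiff proposes): the defendant can get 520.74 next round, worth 0.62 × 520.74 = 322.8588 now, so the plaintiff offers 322.8588, keeping 677.1412.
Round 2 (the defendant proposes): the plaintiff can get 677.1412 next round, worth 0.62 × 677.1412 = 419.827544 now. The defendant offers 419.827544 and keeps 1000 − 419.827544 = 580.172456.
Round 1 (the plaintiff proposes): the defendant can get 580.172456 next round, worth 0.62 × 580.172456 = 359.70692272 now; the plaintiff offers that and keeps 640.29307728.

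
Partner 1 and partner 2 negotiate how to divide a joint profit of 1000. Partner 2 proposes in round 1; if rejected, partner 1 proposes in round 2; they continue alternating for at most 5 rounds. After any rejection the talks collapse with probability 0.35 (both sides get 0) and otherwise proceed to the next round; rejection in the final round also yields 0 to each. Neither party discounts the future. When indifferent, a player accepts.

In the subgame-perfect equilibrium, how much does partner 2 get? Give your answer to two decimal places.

676.38

Round 5 (partner 2 proposes): partner 1 will accept anything ≥ 0, so partner 2 offers 0 and keeps 1000.
Round 4 (partner 1 proposes): rejecting gives partner 2 an expected 0.65 × 1000 = 650, so partner 1 offers 650, keeping 350.
Round 3 (partner 2 proposes): rejecting gives partner 1 an expected 0.65 × 350 = 227.5, so partner 2 offers 227.5, keeping 772.5.
Round 2 (partner 1 proposes): rejecting gives partner 2 an expected 0.65 × 772.5 = 502.125; partner 1 offers that and keeps 497.875.
Round 1 (partner 2 proposes): rejecting gives partner 1 an expected 0.65 × 497.875 = 323.61875. Partner 2 offers 323.61875 and keeps 1000 − 323.61875 = 676.38125.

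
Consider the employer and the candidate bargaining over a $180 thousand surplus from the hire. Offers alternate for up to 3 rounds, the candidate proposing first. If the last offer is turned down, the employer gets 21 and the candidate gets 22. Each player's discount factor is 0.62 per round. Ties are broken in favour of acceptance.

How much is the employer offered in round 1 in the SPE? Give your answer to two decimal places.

50.48

Round 3 (the candidate proposes): the employer gets 21 if talks fail, so the candidate offers 21 and keeps 159.
Round 2 (the employer proposes): the candidate can get 159 next round, worth 0.62 × 159 = 98.58 now, so the employer offers 98.58, keeping 81.42.
Round 1 (the candidate proposes): the employer can get 81.42 next round, worth 0.62 × 81.42 = 50.4804 now. The candidate offers 50.4804 and keeps 180 − 50.4804 = 129.5196.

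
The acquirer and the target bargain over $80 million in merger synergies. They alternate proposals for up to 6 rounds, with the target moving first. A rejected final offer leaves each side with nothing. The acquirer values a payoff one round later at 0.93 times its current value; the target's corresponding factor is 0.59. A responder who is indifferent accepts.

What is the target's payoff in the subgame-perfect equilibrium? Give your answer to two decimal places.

10.36

Round 6 (the acquirer proposes): the target will accept anything ≥ 0, so the acquirer offers 0 and keeps 80.
Round 5 (the target proposes): the acquirer can get 80 next round, worth 0.93 × 80 = 74.4 now; the target offers that and keeps 5.6.
Round 4 (the acquirer proposes): the target can get 5.6 next round, worth 0.59 × 5.6 = 3.304 now, so the acquirer offers 3.304, keeping 76.696.
Round 3 (the target proposes): the acquirer can get 76.696 next round, worth 0.93 × 76.696 = 71.32728 now; the target offers that and keeps 8.67272.
Round 2 (the acquirer proposes): the target can get 8.67272 next round, worth 0.59 × 8.67272 = 5.1169048 now; the acquirer offers that and keeps 74.8830952.
Round 1 (the target proposes): the acquirer can get 74.8830952 next round, worth 0.93 × 74.8830952 = 69.641278536 now, so the target offers 69.641278536, keeping 10.358721464.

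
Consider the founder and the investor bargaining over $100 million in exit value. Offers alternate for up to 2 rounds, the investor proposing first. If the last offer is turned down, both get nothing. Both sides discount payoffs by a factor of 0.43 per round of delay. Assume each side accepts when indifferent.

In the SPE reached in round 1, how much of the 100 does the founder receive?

Work backward from the last round.
Round 2 (the founder proposes): rejection yields 0 for the investor; the founder offers 0 and keeps 100.
Round 1 (the investor proposes): the founder can get 100 next round, worth 0.43 × 100 = 43 now, so the investor offers 43, keeping 57.

43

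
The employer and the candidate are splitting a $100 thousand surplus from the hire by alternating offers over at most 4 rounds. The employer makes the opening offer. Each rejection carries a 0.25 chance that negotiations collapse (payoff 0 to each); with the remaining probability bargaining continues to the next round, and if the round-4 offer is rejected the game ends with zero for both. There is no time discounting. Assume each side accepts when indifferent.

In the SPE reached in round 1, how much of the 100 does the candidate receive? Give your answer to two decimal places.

60.94

By backward induction:
Round 4 (the candidate proposes): rejection yields 0 for the employer; the candidate offers 0 and keeps 100.
Round 3 (the employer proposes): rejecting gives the candidate an expected 0.75 × 100 = 75, so the employer offers 75, keeping 25.
Round 2 (the candidate proposes): rejecting gives the employer an expected 0.75 × 25 = 18.75; the candidate offers that and keeps 81.25.
Round 1 (the employer proposes): rejecting gives the candidate an expected 0.75 × 81.25 = 60.9375; the employer offers that and keeps 39.0625.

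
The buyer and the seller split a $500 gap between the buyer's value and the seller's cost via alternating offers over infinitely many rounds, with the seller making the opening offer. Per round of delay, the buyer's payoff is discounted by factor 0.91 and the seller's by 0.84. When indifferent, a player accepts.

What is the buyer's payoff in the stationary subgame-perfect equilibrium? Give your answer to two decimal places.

309.00

Let x be the seller's share when the seller proposes and y be the buyer's share when the buyer proposes.
The buyer accepts iff offered ≥ 0.91·y, so x = 500 − 0.91y. Symmetrically y = 500 − 0.84x.
Substituting: x = 500 − 0.91(500 − 0.84x), giving x(1 − 0.84·0.91) = 500(1 − 0.91).
So x = 500 × 0.09 / 0.2356 ≈ 191.0017, and the buyer receives 500 − x ≈ 308.9983.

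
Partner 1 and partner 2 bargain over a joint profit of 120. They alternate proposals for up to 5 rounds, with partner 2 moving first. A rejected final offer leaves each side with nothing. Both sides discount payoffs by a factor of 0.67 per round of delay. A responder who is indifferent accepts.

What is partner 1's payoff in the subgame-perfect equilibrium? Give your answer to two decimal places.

Round 5 (partner 2 proposes): rejection yields 0 for partner 1; partner 2 offers 0 and keeps 120.
Round 4 (partner 1 proposes): partner 2 can get 120 next round, worth 0.67 × 120 = 80.4 now; partner 1 offers that and keeps 39.6.
Round 3 (partner 2 proposes): partner 1 can get 39.6 next round, worth 0.67 × 39.6 = 26.532 now, so partner 2 offers 26.532, keeping 93.468.
Round 2 (partner 1 proposes): partner 2 can get 93.468 next round, worth 0.67 × 93.468 = 62.62356 now; partner 1 offers that and keeps 57.37644.
Round 1 (partner 2 proposes): partner 1 can get 57.37644 next round, worth 0.67 × 57.37644 = 38.4422148 now; partner 2 offers that and keeps 81.5577852.

38.44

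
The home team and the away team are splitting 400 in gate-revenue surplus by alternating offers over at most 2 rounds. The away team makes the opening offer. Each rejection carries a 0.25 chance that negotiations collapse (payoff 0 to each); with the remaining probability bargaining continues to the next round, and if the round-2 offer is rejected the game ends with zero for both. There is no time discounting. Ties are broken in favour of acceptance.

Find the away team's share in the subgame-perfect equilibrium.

By backward induction:
Round 2 (the home team proposes): rejection yields 0 for the away team; the home team offers 0 and keeps 400.
Round 1 (the away team proposes): rejecting gives the home team an expected 0.75 × 400 = 300; the away team offers that and keeps 100.

100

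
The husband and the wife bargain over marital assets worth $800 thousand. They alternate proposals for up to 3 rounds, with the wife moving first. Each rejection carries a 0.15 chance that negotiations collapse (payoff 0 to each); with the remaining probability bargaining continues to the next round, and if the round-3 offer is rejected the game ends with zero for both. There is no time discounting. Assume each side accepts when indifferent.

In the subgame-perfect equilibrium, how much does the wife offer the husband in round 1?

By backward induction:
Round 3 (the wife proposes): rejection yields 0 for the husband; the wife offers 0 and keeps 800.
Round 2 (the husband proposes): rejecting gives the wife an expected 0.85 × 800 = 680. The husband offers 680 and keeps 800 − 680 = 120.
Round 1 (the wife proposes): rejecting gives the husband an expected 0.85 × 120 = 102. The wife offers 102 and keeps 800 − 102 = 698.

102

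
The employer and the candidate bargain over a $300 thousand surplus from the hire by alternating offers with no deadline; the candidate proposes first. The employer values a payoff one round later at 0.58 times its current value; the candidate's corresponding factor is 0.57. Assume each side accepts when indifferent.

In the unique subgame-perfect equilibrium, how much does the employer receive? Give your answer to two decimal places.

111.77

Let x be the candidate's share when the candidate proposes and y be the employer's share when the employer proposes.
The employer accepts iff offered ≥ 0.58·y, so x = 300 − 0.58y. Symmetrically y = 300 − 0.57x.
Substituting: x = 300 − 0.58(300 − 0.57x), giving x(1 − 0.57·0.58) = 300(1 − 0.58).
So x = 300 × 0.42 / 0.6694 ≈ 188.2283, and the employer receives 300 − x ≈ 111.7717.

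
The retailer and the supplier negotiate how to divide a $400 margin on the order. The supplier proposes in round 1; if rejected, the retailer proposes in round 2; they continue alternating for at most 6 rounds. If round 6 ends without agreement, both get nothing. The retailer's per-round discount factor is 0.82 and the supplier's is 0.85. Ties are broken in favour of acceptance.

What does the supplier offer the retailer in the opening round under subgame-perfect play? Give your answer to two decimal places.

Round 6 (the retailer proposes): the supplier will accept anything ≥ 0, so the retailer offers 0 and keeps 400.
Round 5 (the supplier proposes): the retailer can get 400 next round, worth 0.82 × 400 = 328 now. The supplier offers 328 and keeps 400 − 328 = 72.
Round 4 (the retailer proposes): the supplier can get 72 next round, worth 0.85 × 72 = 61.2 now; the retailer offers that and keeps 338.8.
Round 3 (the supplier proposes): the retailer can get 338.8 next round, worth 0.82 × 338.8 = 277.816 now. The supplier offers 277.816 and keeps 400 − 277.816 = 122.184.
Round 2 (the retailer proposes): the supplier can get 122.184 next round, worth 0.85 × 122.184 = 103.8564 now, so the retailer offers 103.8564, keeping 296.1436.
Round 1 (the supplier proposes): the retailer can get 296.1436 next round, worth 0.82 × 296.1436 = 242.837752 now. The supplier offers 242.837752 and keeps 400 − 242.837752 = 157.162248.

242.84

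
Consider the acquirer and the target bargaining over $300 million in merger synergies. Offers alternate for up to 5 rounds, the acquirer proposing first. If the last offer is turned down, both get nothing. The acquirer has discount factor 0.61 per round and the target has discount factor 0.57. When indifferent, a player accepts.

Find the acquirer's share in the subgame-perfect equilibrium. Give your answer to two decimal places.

210.12

Solve by backward induction from round 5.
Round 5 (the acquirer proposes): rejection yields 0 for the target; the acquirer offers 0 and keeps 300.
Round 4 (the target proposes): the acquirer can get 300 next round, worth 0.61 × 300 = 183 now; the target offers that and keeps 117.
Round 3 (the acquirer proposes): the target can get 117 next round, worth 0.57 × 117 = 66.69 now; the acquirer offers that and keeps 233.31.
Round 2 (the target proposes): the acquirer can get 233.31 next round, worth 0.61 × 233.31 = 142.3191 now; the target offers that and keeps 157.6809.
Round 1 (the acquirer proposes): the target can get 157.6809 next round, worth 0.57 × 157.6809 = 89.878113 now; the acquirer offers that and keeps 210.121887.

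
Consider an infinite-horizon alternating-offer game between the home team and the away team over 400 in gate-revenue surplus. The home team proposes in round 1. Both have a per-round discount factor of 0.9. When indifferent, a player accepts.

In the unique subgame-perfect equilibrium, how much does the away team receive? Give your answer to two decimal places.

Let x be the home team's share when the home team proposes and y be the away team's share when the away team proposes.
The away team accepts iff offered ≥ 0.9·y, so x = 400 − 0.9y. Symmetrically y = 400 − 0.9x.
Substituting: x = 400 − 0.9(400 − 0.9x), giving x(1 − 0.9·0.9) = 400(1 − 0.9).
So x = 400 × 0.1 / 0.19 ≈ 210.5263, and the away team receives 400 − x ≈ 189.4737.

189.47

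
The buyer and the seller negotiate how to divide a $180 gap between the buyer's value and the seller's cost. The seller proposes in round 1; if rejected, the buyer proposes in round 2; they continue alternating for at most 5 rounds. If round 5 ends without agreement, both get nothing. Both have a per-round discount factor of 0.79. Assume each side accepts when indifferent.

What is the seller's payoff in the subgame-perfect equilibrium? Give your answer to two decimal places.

Round 5 (the seller proposes): rejection yields 0 for the buyer; the seller offers 0 and keeps 180.
Round 4 (the buyer proposes): the seller can get 180 next round, worth 0.79 × 180 = 142.2 now, so the buyer offers 142.2, keeping 37.8.
Round 3 (the seller proposes): the buyer can get 37.8 next round, worth 0.79 × 37.8 = 29.862 now. The seller offers 29.862 and keeps 180 − 29.862 = 150.138.
Round 2 (the buyer proposes): the seller can get 150.138 next round, worth 0.79 × 150.138 = 118.60902 now; the buyer offers that and keeps 61.39098.
Round 1 (the seller proposes): the buyer can get 61.39098 next round, worth 0.79 × 61.39098 = 48.4988742 now, so the seller offers 48.4988742, keeping 131.5011258.

131.50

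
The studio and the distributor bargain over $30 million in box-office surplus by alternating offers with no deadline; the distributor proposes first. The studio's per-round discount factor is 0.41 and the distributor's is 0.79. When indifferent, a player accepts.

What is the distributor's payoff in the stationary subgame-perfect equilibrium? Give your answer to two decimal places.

26.18

Let x be the distributor's share when the distributor proposes and y be the studio's share when the studio proposes.
The studio accepts iff offered ≥ 0.41·y, so x = 30 − 0.41y. Symmetrically y = 30 − 0.79x.
Substituting: x = 30 − 0.41(30 − 0.79x), giving x(1 − 0.79·0.41) = 30(1 − 0.41).
So x = 30 × 0.59 / 0.6761 ≈ 26.1796, and the studio receives 30 − x ≈ 3.8204.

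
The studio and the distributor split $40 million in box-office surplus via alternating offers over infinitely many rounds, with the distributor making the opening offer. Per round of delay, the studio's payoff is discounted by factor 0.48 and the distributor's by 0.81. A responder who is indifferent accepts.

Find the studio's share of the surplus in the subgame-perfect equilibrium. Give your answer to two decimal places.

In a stationary SPE each proposer offers the other exactly their discounted continuation value.
If the distributor keeps x when proposing and the studio keeps y when proposing, then x = 40 − 0.48y and y = 40 − 0.81x.
Solving: x = 40(1 − 0.48) / (1 − 0.81·0.48) = 20.8 / 0.6112 ≈ 34.0314.
The studio gets 40 − 34.0314 ≈ 5.9686.

5.97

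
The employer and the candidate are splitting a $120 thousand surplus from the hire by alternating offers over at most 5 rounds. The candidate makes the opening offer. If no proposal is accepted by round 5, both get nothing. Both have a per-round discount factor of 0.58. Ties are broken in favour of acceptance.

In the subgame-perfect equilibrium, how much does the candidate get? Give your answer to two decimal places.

80.93

Round 5 (the candidate proposes): the employer will accept anything ≥ 0, so the candidate offers 0 and keeps 120.
Round 4 (the employer proposes): the candidate can get 120 next round, worth 0.58 × 120 = 69.6 now. The employer offers 69.6 and keeps 120 − 69.6 = 50.4.
Round 3 (the candidate proposes): the employer can get 50.4 next round, worth 0.58 × 50.4 = 29.232 now. The candidate offers 29.232 and keeps 120 − 29.232 = 90.768.
Round 2 (the employer proposes): the candidate can get 90.768 next round, worth 0.58 × 90.768 = 52.64544 now. The employer offers 52.64544 and keeps 120 − 52.64544 = 67.35456.
Round 1 (the candidate proposes): the employer can get 67.35456 next round, worth 0.58 × 67.35456 = 39.0656448 now. The candidate offers 39.0656448 and keeps 120 − 39.0656448 = 80.9343552.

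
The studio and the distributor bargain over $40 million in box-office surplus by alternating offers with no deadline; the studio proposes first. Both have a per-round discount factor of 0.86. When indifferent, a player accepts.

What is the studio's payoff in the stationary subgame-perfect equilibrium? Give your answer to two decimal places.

When the studio proposes, the distributor accepts any offer worth at least 0.86 times what the distributor would get by proposing next round; and vice versa.
This gives x = 40 − 0.86y and y = 40 − 0.86x, where x and y are each side's share when it proposes.
Hence (1 − 0.86·0.86)x = 40(1 − 0.86), i.e. 0.2604·x = 5.6.
x ≈ 21.5054; the distributor's share is 40 − x ≈ 18.4946.

21.51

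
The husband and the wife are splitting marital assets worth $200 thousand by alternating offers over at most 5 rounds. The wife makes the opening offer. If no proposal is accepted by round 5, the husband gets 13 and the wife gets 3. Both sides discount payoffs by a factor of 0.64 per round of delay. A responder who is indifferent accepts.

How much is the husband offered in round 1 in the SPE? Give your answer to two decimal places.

Round 5 (the wife proposes): the husband gets 13 if talks fail, so the wife offers 13 and keeps 187.
Round 4 (the husband proposes): the wife can get 187 next round, worth 0.64 × 187 = 119.68 now. The husband offers 119.68 and keeps 200 − 119.68 = 80.32.
Round 3 (the wife proposes): the husband can get 80.32 next round, worth 0.64 × 80.32 = 51.4048 now. The wife offers 51.4048 and keeps 200 − 51.4048 = 148.5952.
Round 2 (the husband proposes): the wife can get 148.5952 next round, worth 0.64 × 148.5952 = 95.100928 now. The husband offers 95.100928 and keeps 200 − 95.100928 = 104.899072.
Round 1 (the wife proposes): the husband can get 104.899072 next round, worth 0.64 × 104.899072 = 67.13540608 now, so the wife offers 67.13540608, keeping 132.86459392.

67.14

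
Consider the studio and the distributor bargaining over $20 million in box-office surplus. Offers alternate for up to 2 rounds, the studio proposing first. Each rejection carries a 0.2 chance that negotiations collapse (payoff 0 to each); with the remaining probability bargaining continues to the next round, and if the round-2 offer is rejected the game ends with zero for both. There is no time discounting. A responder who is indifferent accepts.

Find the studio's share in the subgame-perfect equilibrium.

Round 2 (the distributor proposes): the studio will accept anything ≥ 0, so the distributor offers 0 and keeps 20.
Round 1 (the studio proposes): rejecting gives the distributor an expected 0.8 × 20 = 16; the studio offers that and keeps 4.

4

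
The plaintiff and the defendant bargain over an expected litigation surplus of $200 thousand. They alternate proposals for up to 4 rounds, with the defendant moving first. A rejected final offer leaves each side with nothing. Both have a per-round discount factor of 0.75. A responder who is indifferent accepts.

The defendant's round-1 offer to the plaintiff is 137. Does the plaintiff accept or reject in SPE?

Work out the plaintiff's continuation value if the offer is rejected.
Round 4 (the plaintiff proposes): the defendant will accept anything ≥ 0, so the plaintiff offers 0 and keeps 200.
Round 3 (the defendant proposes): the plaintiff can get 200 next round, worth 0.75 × 200 = 150 now; the defendant offers that and keeps 50.
Round 2 (the plaintiff proposes): the defendant can get 50 next round, worth 0.75 × 50 = 37.5 now. The plaintiff offers 37.5 and keeps 200 − 37.5 = 162.5.
So by rejecting in round 1, the plaintiff gets 162.5 next round, worth 0.75 × 162.5 = 121.875 now.
Offer 137 ≥ 121.875, so the plaintiff accepts.

Accept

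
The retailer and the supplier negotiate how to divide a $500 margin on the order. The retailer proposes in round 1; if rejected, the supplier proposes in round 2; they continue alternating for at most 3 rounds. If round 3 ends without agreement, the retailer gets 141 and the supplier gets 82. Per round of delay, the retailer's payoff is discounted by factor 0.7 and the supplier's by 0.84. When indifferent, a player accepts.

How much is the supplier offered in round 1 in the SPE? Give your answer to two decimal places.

Round 3 (the retailer proposes): the supplier gets 82 if talks fail, so the retailer offers 82 and keeps 418.
Round 2 (the supplier proposes): the retailer can get 418 next round, worth 0.7 × 418 = 292.6 now. The supplier offers 292.6 and keeps 500 − 292.6 = 207.4.
Round 1 (the retailer proposes): the supplier can get 207.4 next round, worth 0.84 × 207.4 = 174.216 now, so the retailer offers 174.216, keeping 325.784.

174.22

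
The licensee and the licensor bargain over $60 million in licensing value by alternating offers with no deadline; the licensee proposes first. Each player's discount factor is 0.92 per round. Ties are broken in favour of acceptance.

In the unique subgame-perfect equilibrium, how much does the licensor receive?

28.75

In a stationary SPE each proposer offers the other exactly their discounted continuation value.
If the licensee keeps x when proposing and the licensor keeps y when proposing, then x = 60 − 0.92y and y = 60 − 0.92x.
Solving: x = 60(1 − 0.92) / (1 − 0.92·0.92) = 4.8 / 0.1536 = 31.25.
The licensor gets 60 − 31.25 = 28.75.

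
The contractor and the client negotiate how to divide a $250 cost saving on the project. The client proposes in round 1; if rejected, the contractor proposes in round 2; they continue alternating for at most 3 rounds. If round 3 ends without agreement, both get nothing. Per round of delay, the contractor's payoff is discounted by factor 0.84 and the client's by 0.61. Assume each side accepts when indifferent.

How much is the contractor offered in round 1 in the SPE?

81.9

Round 3 (the client proposes): the contractor will accept anything ≥ 0, so the client offers 0 and keeps 250.
Round 2 (the contractor proposes): the client can get 250 next round, worth 0.61 × 250 = 152.5 now, so the contractor offers 152.5, keeping 97.5.
Round 1 (the client proposes): the contractor can get 97.5 next round, worth 0.84 × 97.5 = 81.9 now. The client offers 81.9 and keeps 250 − 81.9 = 168.1.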